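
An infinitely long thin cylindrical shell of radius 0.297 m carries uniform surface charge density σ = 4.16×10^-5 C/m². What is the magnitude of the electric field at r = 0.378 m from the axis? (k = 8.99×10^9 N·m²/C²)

|E| = 3.69×10^6 V/m

By cylindrical symmetry E is radial; use a coaxial Gaussian cylinder of radius 0.378 m and length L (r > 0.297 m).
The whole shell is enclosed: λ_enc = σ·2πR = (4.16×10^-5)·2π·(0.297) = 7.763e-5 C/m.
Since E is radial and uniform over the curved surface, Φ = E·2πrL = Q_enc/ε₀ = λ_enc L/ε₀.
E = 2k|λ_enc|/r = 2(8.99×10^9)(7.763×10^-5)/(0.378) = 3.69×10^6 N/C.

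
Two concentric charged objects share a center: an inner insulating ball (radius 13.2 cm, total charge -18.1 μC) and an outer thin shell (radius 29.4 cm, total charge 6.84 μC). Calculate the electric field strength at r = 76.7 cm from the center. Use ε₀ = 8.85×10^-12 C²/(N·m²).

Symmetry ⇒ E = E(r) r̂. Gaussian sphere of radius r = 76.7 cm (r > 29.4 cm, enclosing both).
Q_enc = (-18.1 μC) + (6.84 μC) = -1.126×10^-5 C.
Since E is radial and uniform over the Gaussian sphere, Φ = E·4πr² = Q_enc/ε₀.
E = |Q_enc|/(4πε₀r²) = (1.126×10^-5)/(4π·8.85×10^-12·(0.767)²) = 1.72e5 N/C.

E = 1.72×10^5 N/C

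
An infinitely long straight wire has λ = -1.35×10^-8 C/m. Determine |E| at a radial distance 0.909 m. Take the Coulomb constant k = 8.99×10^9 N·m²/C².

267 N/C

By cylindrical symmetry E is radial; use a coaxial Gaussian cylinder of radius 0.909 m and length L.
Q_enc = λL, so λ_enc = -1.35×10^-8 C/m.
By Gauss's law (flux through the curved wall only), E·2πrL = λ_enc L/ε₀.
E = 2k|λ_enc|/r = 2(8.99×10^9)(1.35×10^-8)/(0.909) = 267 N/C.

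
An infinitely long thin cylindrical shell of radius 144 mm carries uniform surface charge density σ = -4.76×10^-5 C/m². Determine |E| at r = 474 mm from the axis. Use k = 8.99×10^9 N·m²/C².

|E| ≈ 1.63e6 V/m

Choose a coaxial cylinder of radius r = 474 mm (arbitrary length L) as the Gaussian surface (r > 144 mm).
The whole shell is enclosed: λ_enc = σ·2πR = (-4.76×10^-5)·2π·(0.144) = -4.307×10^-5 C/m.
By Gauss's law (flux through the curved wall only), E·2πrL = λ_enc L/ε₀.
E = 2k|λ_enc|/r = 2(8.99×10^9)(4.307×10^-5)/(0.474) = 1.63e6 N/C.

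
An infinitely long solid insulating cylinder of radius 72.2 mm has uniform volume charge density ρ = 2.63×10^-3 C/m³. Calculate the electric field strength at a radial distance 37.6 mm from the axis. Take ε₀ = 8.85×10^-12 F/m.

|E| ≈ 5.59×10^6 N/C

Take a coaxial cylindrical Gaussian surface of radius r = 37.6 mm and length L (r < R).
Charge inside radius r per length L is ρ·πr²·L, so λ_enc = ρπr² = 1.168×10^-5 C/m.
Applying ∮E·dA = Q_enc/ε₀ with the end caps contributing no flux:
E = |λ_enc|/(2πε₀r) = (1.168×10^-5)/(2π·8.85×10^-12·0.0376) = 5.59×10^6 N/C.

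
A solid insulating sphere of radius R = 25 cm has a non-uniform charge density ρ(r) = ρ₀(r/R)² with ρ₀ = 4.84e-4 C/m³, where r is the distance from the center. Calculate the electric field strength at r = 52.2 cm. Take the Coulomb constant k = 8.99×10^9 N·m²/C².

Symmetry ⇒ E = E(r) r̂. Gaussian sphere of radius r = 52.2 cm (r > R, all charge enclosed).
Q_enc = 4π ∫₀^R ρ₀(r'/R)^2 r'² dr' = 4πρ₀R³/5 = 1.901×10^-5 C.
Applying ∮E·dA = Q_enc/ε₀ with Φ = E(4πr²):
E = k|Q_enc|/r² = (8.99×10^9)(1.901×10^-5)/(0.522)² = 6.27×10^5 N/C.

E = 6.27×10^5 V/m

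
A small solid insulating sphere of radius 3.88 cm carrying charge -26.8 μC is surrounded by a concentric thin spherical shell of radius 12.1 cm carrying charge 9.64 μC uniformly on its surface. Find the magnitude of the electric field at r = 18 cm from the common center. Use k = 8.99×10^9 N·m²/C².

Symmetry ⇒ E = E(r) r̂. Gaussian sphere of radius r = 18 cm (r > 12.1 cm, enclosing both).
Q_enc = (-26.8 μC) + (9.64 μC) = -1.716×10^-5 C.
By Gauss's law, ∮E·dA = E·4πr² = Q_enc/ε₀.
E = k|Q_enc|/r² = (8.99×10^9)(1.716×10^-5)/(0.18)² = 4.76×10^6 N/C.

|E| = 4.76×10^6 N/C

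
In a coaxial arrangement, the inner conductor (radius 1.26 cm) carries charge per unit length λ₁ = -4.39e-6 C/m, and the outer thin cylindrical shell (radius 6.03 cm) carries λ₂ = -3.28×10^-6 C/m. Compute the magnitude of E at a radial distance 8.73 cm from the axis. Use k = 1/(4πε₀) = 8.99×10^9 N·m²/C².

|E| = 1.58×10^6 N/C

By cylindrical symmetry E is radial; use a coaxial Gaussian cylinder of radius 8.73 cm and length L (r > 6.03 cm, enclosing both).
λ_enc = λ₁ + λ₂ = (-4.39e-6) + (-3.28×10^-6) = -7.67×10^-6 C/m.
Gauss's law: E·2πrL = λ_enc L/ε₀.
E = 2k|λ_enc|/r = 2(8.99×10^9)(7.67×10^-6)/(0.0873) = 1.58e6 N/C.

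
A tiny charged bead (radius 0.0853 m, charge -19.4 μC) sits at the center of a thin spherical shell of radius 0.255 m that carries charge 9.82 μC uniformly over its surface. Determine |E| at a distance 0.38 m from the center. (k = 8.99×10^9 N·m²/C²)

By spherical symmetry E is radial; choose a Gaussian sphere of radius r = 0.38 m (r > 0.255 m, enclosing both).
Q_enc = (-19.4 μC) + (9.82 μC) = -9.58e-6 C.
Gauss's law: E·4πr² = Q_enc/ε₀.
E = k|Q_enc|/r² = (8.99×10^9)(9.58×10^-6)/(0.38)² = 5.96e5 N/C.

|E| = 5.96×10^5 N/C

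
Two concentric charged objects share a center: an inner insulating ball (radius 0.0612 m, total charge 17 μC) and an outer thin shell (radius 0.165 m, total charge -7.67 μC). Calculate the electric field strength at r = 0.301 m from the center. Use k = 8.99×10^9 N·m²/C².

Symmetry ⇒ E = E(r) r̂. Gaussian sphere of radius r = 0.301 m (r > 0.165 m, enclosing both).
Q_enc = (17 μC) + (-7.67 μC) = 9.33×10^-6 C.
Gauss's law: E·4πr² = Q_enc/ε₀.
E = k|Q_enc|/r² = (8.99×10^9)(9.33e-6)/(0.301)² = 9.26×10^5 N/C.

E = 9.26×10^5 V/m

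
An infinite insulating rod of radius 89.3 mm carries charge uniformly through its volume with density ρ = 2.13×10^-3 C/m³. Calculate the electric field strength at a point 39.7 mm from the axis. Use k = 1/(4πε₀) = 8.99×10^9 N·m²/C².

Take a coaxial cylindrical Gaussian surface of radius r = 39.7 mm and length L (r < R).
Enclosed charge per unit length: λ_enc = ρ·πr² = (2.13×10^-3)π(0.0397)² = 1.055×10^-5 C/m.
Since E is radial and uniform over the curved surface, Φ = E·2πrL = Q_enc/ε₀ = λ_enc L/ε₀.
E = 2k|λ_enc|/r = 2(8.99×10^9)(1.055e-5)/(0.0397) = 4.78×10^6 N/C.

E = 4.78×10^6 N/C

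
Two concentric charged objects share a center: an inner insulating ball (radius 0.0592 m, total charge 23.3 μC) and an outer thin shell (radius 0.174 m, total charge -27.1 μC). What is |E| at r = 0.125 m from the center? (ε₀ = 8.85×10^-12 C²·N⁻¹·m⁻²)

E = 1.34×10^7 V/m

Use a concentric Gaussian sphere at r = 0.125 m (between the bodies, 0.0592 m < r < 0.174 m).
Only the inner charge is enclosed; the outer shell contributes nothing inside itself. Q_enc = 23.3 μC = 2.33e-5 C.
By Gauss's law, ∮E·dA = E·4πr² = Q_enc/ε₀.
E = |Q_enc|/(4πε₀r²) = (2.33e-5)/(4π·8.85×10^-12·(0.125)²) = 1.34×10^7 N/C.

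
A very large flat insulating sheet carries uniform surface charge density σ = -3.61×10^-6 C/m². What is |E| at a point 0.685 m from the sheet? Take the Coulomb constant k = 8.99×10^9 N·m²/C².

|E| ≈ 2.04×10^5 N/C

Choose a cylindrical pillbox piercing the sheet, end faces (area A) parallel to it.
Flux Φ = 2EA and Q_enc = σA, so 2EA = σA/ε₀ ⇒ E = |σ|/(2ε₀), independent of distance.
E = 2πk|σ| = 2π(8.99×10^9)(3.61e-6) = 2.04×10^5 N/C.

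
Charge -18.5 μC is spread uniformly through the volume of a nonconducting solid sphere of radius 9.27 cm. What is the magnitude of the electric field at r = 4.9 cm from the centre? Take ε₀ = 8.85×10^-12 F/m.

|E| ≈ 1.02×10^7 N/C

Use a concentric Gaussian sphere at r = 4.9 cm (r < R).
For a uniform sphere the enclosed fraction is (r/R)³, so Q_enc = (-18.5 μC)(0.049/0.0927)³ = -2.732×10^-6 C.
By Gauss's law, ∮E·dA = E·4πr² = Q_enc/ε₀.
E = |Q_enc|/(4πε₀r²) = (2.732×10^-6)/(4π·8.85×10^-12·(0.049)²) = 1.02×10^7 N/C.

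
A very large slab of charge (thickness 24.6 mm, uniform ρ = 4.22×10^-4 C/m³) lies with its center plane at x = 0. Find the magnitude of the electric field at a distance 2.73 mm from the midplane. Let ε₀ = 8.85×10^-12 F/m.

1.30e5 N/C

By symmetry E is perpendicular to the slab. A Gaussian pillbox from −2.73 mm to +2.73 mm (face area A) lies entirely within the slab.
Q_enc = ρ·(2x)·A and flux = 2EA, so 2EA = 2ρxA/ε₀ ⇒ E = |ρ|x/ε₀.
E = (4.22×10^-4)(0.00273)/(8.85×10^-12) = 1.30×10^5 N/C.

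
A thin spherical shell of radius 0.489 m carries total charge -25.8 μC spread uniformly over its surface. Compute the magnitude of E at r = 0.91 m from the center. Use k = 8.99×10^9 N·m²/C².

2.80×10^5 N/C

Symmetry ⇒ E = E(r) r̂. Gaussian sphere of radius r = 0.91 m (r > 0.489 m).
The entire shell is enclosed: Q_enc = -2.58e-5 C.
Since E is radial and uniform over the Gaussian sphere, Φ = E·4πr² = Q_enc/ε₀.
E = k|Q_enc|/r² = (8.99×10^9)(2.58×10^-5)/(0.91)² = 2.80e5 N/C.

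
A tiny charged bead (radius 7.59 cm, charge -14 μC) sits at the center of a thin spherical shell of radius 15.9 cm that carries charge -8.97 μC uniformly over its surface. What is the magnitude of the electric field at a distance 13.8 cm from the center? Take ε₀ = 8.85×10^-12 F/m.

Take a concentric spherical Gaussian surface of radius r = 13.8 cm (between the bodies, 7.59 cm < r < 15.9 cm).
Only the inner charge is enclosed; the outer shell contributes nothing inside itself. Q_enc = -14 μC = -1.40×10^-5 C.
Gauss's law: E·4πr² = Q_enc/ε₀.
E = |Q_enc|/(4πε₀r²) = (1.40×10^-5)/(4π·8.85×10^-12·(0.138)²) = 6.61×10^6 N/C.

|E| ≈ 6.61e6 N/C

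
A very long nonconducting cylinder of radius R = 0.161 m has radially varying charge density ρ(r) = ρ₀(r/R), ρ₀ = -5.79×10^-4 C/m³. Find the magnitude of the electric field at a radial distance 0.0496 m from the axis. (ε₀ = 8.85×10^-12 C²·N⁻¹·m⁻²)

Coaxial Gaussian cylinder, radius r = 0.0496 m, length L (r < R).
Integrating ρ over the cross-section to radius r: λ_enc = (2πρ₀/R) ∫₀^r r'^2 dr' = 2πρ₀ r^3/(3·R) = -9.191×10^-7 C/m.
Gauss's law: E·2πrL = λ_enc L/ε₀.
E = |λ_enc|/(2πε₀r) = (9.191×10^-7)/(2π·8.85×10^-12·0.0496) = 3.33e5 N/C.

3.33×10^5 N/C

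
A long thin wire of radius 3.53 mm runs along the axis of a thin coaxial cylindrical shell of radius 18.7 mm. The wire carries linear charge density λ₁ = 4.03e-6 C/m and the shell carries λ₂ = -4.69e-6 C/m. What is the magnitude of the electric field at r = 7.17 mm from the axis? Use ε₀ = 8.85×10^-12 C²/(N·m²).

E ≈ 1.01×10^7 N/C

Choose a coaxial cylinder of radius r = 7.17 mm (arbitrary length L) as the Gaussian surface (between the conductors, 3.53 mm < r < 18.7 mm).
The shell at 18.7 mm lies outside the Gaussian surface, so λ_enc = λ₁ = 4.03e-6 C/m.
Applying ∮E·dA = Q_enc/ε₀ with the end caps contributing no flux:
E = |λ_enc|/(2πε₀r) = (4.03×10^-6)/(2π·8.85×10^-12·0.00717) = 1.01e7 N/C.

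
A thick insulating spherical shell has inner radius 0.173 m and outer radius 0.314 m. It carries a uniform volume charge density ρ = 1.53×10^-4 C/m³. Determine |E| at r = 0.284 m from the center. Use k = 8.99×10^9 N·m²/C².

Take a concentric spherical Gaussian surface of radius r = 0.284 m (within the shell material, 0.173 m < r < 0.314 m).
Only the shell between 0.173 m and r is enclosed: Q_enc = ρ·(4π/3)(r³ − a³) = (1.53×10^-4)·(4π/3)·((0.284)³ − (0.173)³) = 1.136×10^-5 C.
Applying ∮E·dA = Q_enc/ε₀ with Φ = E(4πr²):
E = k|Q_enc|/r² = (8.99×10^9)(1.136×10^-5)/(0.284)² = 1.27×10^6 N/C.

1.27×10^6 N/C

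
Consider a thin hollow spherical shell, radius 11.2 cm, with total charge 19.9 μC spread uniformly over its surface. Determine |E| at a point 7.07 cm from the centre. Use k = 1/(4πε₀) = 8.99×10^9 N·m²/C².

|E| = 0 V/m

Take a concentric spherical Gaussian surface of radius r = 7.07 cm (inside the shell, r < 11.2 cm).
No charge lies within this surface, so Q_enc = 0 and Gauss's law gives E·4πr² = 0 ⇒ E = 0.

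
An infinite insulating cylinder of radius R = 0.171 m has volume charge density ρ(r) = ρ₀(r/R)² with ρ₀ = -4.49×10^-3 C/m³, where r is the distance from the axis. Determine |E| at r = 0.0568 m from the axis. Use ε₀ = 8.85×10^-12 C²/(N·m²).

E = 7.95×10^5 N/C

Coaxial Gaussian cylinder, radius r = 0.0568 m, length L (r < R).
Integrating ρ over the cross-section to radius r: λ_enc = (2πρ₀/R²) ∫₀^r r'^3 dr' = 2πρ₀ r^4/(4·R²) = -2.511e-6 C/m.
By Gauss's law (flux through the curved wall only), E·2πrL = λ_enc L/ε₀.
E = |λ_enc|/(2πε₀r) = (2.511e-6)/(2π·8.85×10^-12·0.0568) = 7.95×10^5 N/C.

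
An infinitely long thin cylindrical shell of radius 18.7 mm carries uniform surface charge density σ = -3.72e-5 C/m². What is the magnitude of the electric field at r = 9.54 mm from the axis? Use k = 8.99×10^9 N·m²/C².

Take a coaxial cylindrical Gaussian surface of radius r = 9.54 mm and length L (r < 18.7 mm, inside the shell).
No charge is enclosed, so Gauss's law gives E·2πrL = 0 ⇒ E = 0.

E = 0 (no enclosed charge)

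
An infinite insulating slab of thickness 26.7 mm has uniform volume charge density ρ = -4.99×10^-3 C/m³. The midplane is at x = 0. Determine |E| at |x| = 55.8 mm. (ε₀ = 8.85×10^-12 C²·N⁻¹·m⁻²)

7.53e6 N/C

The point |x| = 55.8 mm lies outside the slab (half-thickness 0.01335 m). A symmetric pillbox spanning the full slab encloses Q_enc = ρ·d·A.
Flux = 2EA ⇒ E = |ρ|d/(2ε₀), independent of distance outside.
E = (4.99e-3)(0.0267)/(2·8.85×10^-12) = 7.53×10^6 N/C.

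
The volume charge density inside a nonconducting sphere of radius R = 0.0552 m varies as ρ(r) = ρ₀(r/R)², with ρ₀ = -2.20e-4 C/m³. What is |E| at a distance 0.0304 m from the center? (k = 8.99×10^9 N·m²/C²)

Symmetry ⇒ E = E(r) r̂. Gaussian sphere of radius r = 0.0304 m (r < R).
Integrate the density: Q_enc = 4π ∫₀^r ρ₀(r'/R)^2 r'² dr' = 4πρ₀ r^5/(5·R²) = -4.711e-9 C.
Since E is radial and uniform over the Gaussian sphere, Φ = E·4πr² = Q_enc/ε₀.
E = k|Q_enc|/r² = (8.99×10^9)(4.711e-9)/(0.0304)² = 4.58e4 N/C.

E ≈ 4.58×10^4 N/C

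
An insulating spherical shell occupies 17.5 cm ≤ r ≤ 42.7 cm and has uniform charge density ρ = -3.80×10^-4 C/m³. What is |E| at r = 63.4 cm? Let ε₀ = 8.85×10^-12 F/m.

Use a concentric Gaussian sphere at r = 63.4 cm (r > 42.7 cm, enclosing the whole shell).
Q_enc = ρ·(4π/3)(b³ − a³) = (-3.80e-4)·(4π/3)·((0.427)³ − (0.175)³) = -1.154×10^-4 C.
Gauss's law: E·4πr² = Q_enc/ε₀.
E = |Q_enc|/(4πε₀r²) = (1.154×10^-4)/(4π·8.85×10^-12·(0.634)²) = 2.58e6 N/C.

|E| = 2.58×10^6 V/m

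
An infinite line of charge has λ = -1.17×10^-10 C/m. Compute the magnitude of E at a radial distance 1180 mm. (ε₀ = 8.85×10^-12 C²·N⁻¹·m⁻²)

Take a coaxial cylindrical Gaussian surface of radius r = 1180 mm and length L.
Q_enc = λL, so λ_enc = -1.17×10^-10 C/m.
Since E is radial and uniform over the curved surface, Φ = E·2πrL = Q_enc/ε₀ = λ_enc L/ε₀.
E = |λ_enc|/(2πε₀r) = (1.17e-10)/(2π·8.85×10^-12·1.18) = 1.78 N/C.

E = 1.78 N/C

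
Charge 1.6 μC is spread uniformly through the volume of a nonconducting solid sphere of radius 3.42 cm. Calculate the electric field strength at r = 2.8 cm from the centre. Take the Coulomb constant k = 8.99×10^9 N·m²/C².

Take a concentric spherical Gaussian surface of radius r = 2.8 cm (r < R).
Only the charge within r is enclosed: Q_enc = Q·(r/R)³ = (1.6 μC)·(2.8 cm/3.42 cm)³ = 8.78×10^-7 C.
By Gauss's law, ∮E·dA = E·4πr² = Q_enc/ε₀.
E = k|Q_enc|/r² = (8.99×10^9)(8.78×10^-7)/(0.028)² = 1.01×10^7 N/C.

E = 1.01×10^7 N/C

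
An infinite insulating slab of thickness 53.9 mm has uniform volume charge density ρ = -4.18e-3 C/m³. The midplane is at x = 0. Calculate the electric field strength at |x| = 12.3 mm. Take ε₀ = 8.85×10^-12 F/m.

E = 5.81e6 N/C

By symmetry E is perpendicular to the slab. A Gaussian pillbox from −12.3 mm to +12.3 mm (face area A) lies entirely within the slab.
Q_enc = ρ·(2x)·A and flux = 2EA, so 2EA = 2ρxA/ε₀ ⇒ E = |ρ|x/ε₀.
E = (4.18e-3)(0.0123)/(8.85×10^-12) = 5.81×10^6 N/C.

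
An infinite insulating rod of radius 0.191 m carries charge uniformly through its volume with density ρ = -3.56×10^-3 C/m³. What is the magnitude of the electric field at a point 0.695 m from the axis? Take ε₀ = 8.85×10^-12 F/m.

Coaxial Gaussian cylinder, radius r = 0.695 m, length L (r > 0.191 m, full cross-section enclosed).
λ_enc = ρ·πR² = (-3.56×10^-3)π(0.191)² = -4.08×10^-4 C/m.
Gauss's law: E·2πrL = λ_enc L/ε₀.
E = |λ_enc|/(2πε₀r) = (4.08×10^-4)/(2π·8.85×10^-12·0.695) = 1.06e7 N/C.

|E| ≈ 1.06×10^7 N/C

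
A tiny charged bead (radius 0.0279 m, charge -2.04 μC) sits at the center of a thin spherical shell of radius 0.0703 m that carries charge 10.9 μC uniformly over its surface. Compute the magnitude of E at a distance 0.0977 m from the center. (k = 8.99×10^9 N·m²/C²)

E ≈ 8.34×10^6 V/m

Symmetry ⇒ E = E(r) r̂. Gaussian sphere of radius r = 0.0977 m (r > 0.0703 m, enclosing both).
Q_enc = (-2.04 μC) + (10.9 μC) = 8.86×10^-6 C.
Since E is radial and uniform over the Gaussian sphere, Φ = E·4πr² = Q_enc/ε₀.
E = k|Q_enc|/r² = (8.99×10^9)(8.86×10^-6)/(0.0977)² = 8.34×10^6 N/C.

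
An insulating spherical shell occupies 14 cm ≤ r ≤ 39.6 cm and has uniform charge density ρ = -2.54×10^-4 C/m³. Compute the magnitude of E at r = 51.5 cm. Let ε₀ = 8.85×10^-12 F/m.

Use a concentric Gaussian sphere at r = 51.5 cm (r > 39.6 cm, enclosing the whole shell).
Q_enc = ρ·(4π/3)(b³ − a³) = (-2.54×10^-4)·(4π/3)·((0.396)³ − (0.14)³) = -6.315e-5 C.
Since E is radial and uniform over the Gaussian sphere, Φ = E·4πr² = Q_enc/ε₀.
E = |Q_enc|/(4πε₀r²) = (6.315×10^-5)/(4π·8.85×10^-12·(0.515)²) = 2.14×10^6 N/C.

E ≈ 2.14×10^6 V/m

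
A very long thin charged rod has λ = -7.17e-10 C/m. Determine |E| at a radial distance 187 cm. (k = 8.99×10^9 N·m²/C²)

Choose a coaxial cylinder of radius r = 187 cm (arbitrary length L) as the Gaussian surface.
Q_enc = λL, so λ_enc = -7.17e-10 C/m.
Applying ∮E·dA = Q_enc/ε₀ with the end caps contributing no flux:
E = 2k|λ_enc|/r = 2(8.99×10^9)(7.17×10^-10)/(1.87) = 6.89 N/C.

|E| = 6.89 N/C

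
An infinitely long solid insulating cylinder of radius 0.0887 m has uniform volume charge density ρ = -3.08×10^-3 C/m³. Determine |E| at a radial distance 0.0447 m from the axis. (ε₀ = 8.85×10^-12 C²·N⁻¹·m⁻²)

|E| = 7.78e6 N/C

Choose a coaxial cylinder of radius r = 0.0447 m (arbitrary length L) as the Gaussian surface (r < R).
Enclosed charge per unit length: λ_enc = ρ·πr² = (-3.08×10^-3)π(0.0447)² = -1.933×10^-5 C/m.
Applying ∮E·dA = Q_enc/ε₀ with the end caps contributing no flux:
E = |λ_enc|/(2πε₀r) = (1.933e-5)/(2π·8.85×10^-12·0.0447) = 7.78×10^6 N/C.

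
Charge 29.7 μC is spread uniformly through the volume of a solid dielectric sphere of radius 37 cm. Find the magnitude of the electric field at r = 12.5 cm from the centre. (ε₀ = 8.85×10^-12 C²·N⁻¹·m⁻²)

|E| = 6.59×10^5 V/m

Use a concentric Gaussian sphere at r = 12.5 cm (r < R).
For a uniform sphere the enclosed fraction is (r/R)³, so Q_enc = (29.7 μC)(0.125/0.37)³ = 1.145×10^-6 C.
Since E is radial and uniform over the Gaussian sphere, Φ = E·4πr² = Q_enc/ε₀.
E = |Q_enc|/(4πε₀r²) = (1.145×10^-6)/(4π·8.85×10^-12·(0.125)²) = 6.59e5 N/C.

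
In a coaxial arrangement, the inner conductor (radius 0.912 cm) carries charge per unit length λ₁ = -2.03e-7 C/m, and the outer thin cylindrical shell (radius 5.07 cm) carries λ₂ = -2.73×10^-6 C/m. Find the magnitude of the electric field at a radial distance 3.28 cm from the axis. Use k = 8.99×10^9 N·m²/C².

E = 1.11e5 V/m

Take a coaxial cylindrical Gaussian surface of radius r = 3.28 cm and length L (between the conductors, 0.912 cm < r < 5.07 cm).
Only the inner wire is enclosed; the outer shell contributes nothing inside itself. λ_enc = λ₁ = -2.03×10^-7 C/m.
Applying ∮E·dA = Q_enc/ε₀ with the end caps contributing no flux:
E = 2k|λ_enc|/r = 2(8.99×10^9)(2.03×10^-7)/(0.0328) = 1.11×10^5 N/C.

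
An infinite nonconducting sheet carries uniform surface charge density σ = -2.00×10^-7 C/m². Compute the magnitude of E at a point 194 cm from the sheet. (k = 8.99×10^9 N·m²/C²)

The symmetry is planar: E is normal to the sheet and the same magnitude on both sides. Take a pillbox straddling the sheet with end-cap area A.
Flux Φ = 2EA and Q_enc = σA, so 2EA = σA/ε₀ ⇒ E = |σ|/(2ε₀), independent of distance.
E = 2πk|σ| = 2π(8.99×10^9)(2.00e-7) = 1.13×10^4 N/C.

|E| = 1.13×10^4 N/C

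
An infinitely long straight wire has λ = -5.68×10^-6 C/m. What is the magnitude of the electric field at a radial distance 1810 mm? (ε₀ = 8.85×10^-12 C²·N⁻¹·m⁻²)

|E| ≈ 5.64×10^4 V/m

Coaxial Gaussian cylinder, radius r = 1810 mm, length L.
Q_enc = λL, so λ_enc = -5.68e-6 C/m.
By Gauss's law (flux through the curved wall only), E·2πrL = λ_enc L/ε₀.
E = |λ_enc|/(2πε₀r) = (5.68e-6)/(2π·8.85×10^-12·1.81) = 5.64e4 N/C.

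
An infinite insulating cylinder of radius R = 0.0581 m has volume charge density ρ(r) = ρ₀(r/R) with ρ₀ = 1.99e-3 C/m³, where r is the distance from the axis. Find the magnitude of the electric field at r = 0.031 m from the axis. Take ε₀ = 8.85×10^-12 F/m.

|E| = 1.24×10^6 N/C

Coaxial Gaussian cylinder, radius r = 0.031 m, length L (r < R).
Integrating ρ over the cross-section to radius r: λ_enc = (2πρ₀/R) ∫₀^r r'^2 dr' = 2πρ₀ r^3/(3·R) = 2.137×10^-6 C/m.
Gauss's law: E·2πrL = λ_enc L/ε₀.
E = |λ_enc|/(2πε₀r) = (2.137×10^-6)/(2π·8.85×10^-12·0.031) = 1.24e6 N/C.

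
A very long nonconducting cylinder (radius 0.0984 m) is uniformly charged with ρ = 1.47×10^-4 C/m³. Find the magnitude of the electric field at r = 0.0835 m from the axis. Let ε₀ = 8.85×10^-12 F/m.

Coaxial Gaussian cylinder, radius r = 0.0835 m, length L (r < R).
Enclosed charge per unit length: λ_enc = ρ·πr² = (1.47×10^-4)π(0.0835)² = 3.22e-6 C/m.
Since E is radial and uniform over the curved surface, Φ = E·2πrL = Q_enc/ε₀ = λ_enc L/ε₀.
E = |λ_enc|/(2πε₀r) = (3.22×10^-6)/(2π·8.85×10^-12·0.0835) = 6.93e5 N/C.

|E| ≈ 6.93×10^5 N/C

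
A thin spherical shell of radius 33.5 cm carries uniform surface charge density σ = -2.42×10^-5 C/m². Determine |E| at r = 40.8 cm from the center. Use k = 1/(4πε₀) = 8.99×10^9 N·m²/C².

1.84×10^6 V/m

Use a concentric Gaussian sphere at r = 40.8 cm (r > 33.5 cm).
The entire shell is enclosed: Q_enc = σ·4πR² = (-2.42e-5)·4π·(0.335)² = -3.413×10^-5 C.
Applying ∮E·dA = Q_enc/ε₀ with Φ = E(4πr²):
E = k|Q_enc|/r² = (8.99×10^9)(3.413×10^-5)/(0.408)² = 1.84×10^6 N/C.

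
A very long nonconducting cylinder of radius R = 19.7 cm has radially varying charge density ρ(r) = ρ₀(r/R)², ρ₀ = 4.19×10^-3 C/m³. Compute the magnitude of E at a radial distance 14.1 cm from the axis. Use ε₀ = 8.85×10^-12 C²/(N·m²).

Coaxial Gaussian cylinder, radius r = 14.1 cm, length L (r < R).
Integrating ρ over the cross-section to radius r: λ_enc = (2πρ₀/R²) ∫₀^r r'^3 dr' = 2πρ₀ r^4/(4·R²) = 6.703×10^-5 C/m.
Gauss's law: E·2πrL = λ_enc L/ε₀.
E = |λ_enc|/(2πε₀r) = (6.703×10^-5)/(2π·8.85×10^-12·0.141) = 8.55e6 N/C.

8.55e6 V/m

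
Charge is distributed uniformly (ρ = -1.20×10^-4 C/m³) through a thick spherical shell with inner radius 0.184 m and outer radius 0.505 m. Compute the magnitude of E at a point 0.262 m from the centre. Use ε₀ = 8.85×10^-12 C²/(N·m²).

E ≈ 7.74×10^5 N/C

By spherical symmetry E is radial; choose a Gaussian sphere of radius r = 0.262 m (within the shell material, 0.184 m < r < 0.505 m).
Only the shell between 0.184 m and r is enclosed: Q_enc = ρ·(4π/3)(r³ − a³) = (-1.20e-4)·(4π/3)·((0.262)³ − (0.184)³) = -5.909×10^-6 C.
By Gauss's law, ∮E·dA = E·4πr² = Q_enc/ε₀.
E = |Q_enc|/(4πε₀r²) = (5.909×10^-6)/(4π·8.85×10^-12·(0.262)²) = 7.74e5 N/C.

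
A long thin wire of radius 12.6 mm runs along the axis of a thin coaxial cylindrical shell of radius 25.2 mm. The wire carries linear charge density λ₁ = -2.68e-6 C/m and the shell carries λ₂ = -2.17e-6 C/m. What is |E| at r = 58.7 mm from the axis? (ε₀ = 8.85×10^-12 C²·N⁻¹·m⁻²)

Choose a coaxial cylinder of radius r = 58.7 mm (arbitrary length L) as the Gaussian surface (r > 25.2 mm, enclosing both).
λ_enc = λ₁ + λ₂ = (-2.68e-6) + (-2.17×10^-6) = -4.85×10^-6 C/m.
Gauss's law: E·2πrL = λ_enc L/ε₀.
E = |λ_enc|/(2πε₀r) = (4.85×10^-6)/(2π·8.85×10^-12·0.0587) = 1.49e6 N/C.

|E| ≈ 1.49×10^6 N/C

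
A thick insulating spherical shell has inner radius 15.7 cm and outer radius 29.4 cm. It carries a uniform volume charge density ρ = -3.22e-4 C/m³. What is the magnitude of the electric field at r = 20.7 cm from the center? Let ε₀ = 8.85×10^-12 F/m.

Symmetry ⇒ E = E(r) r̂. Gaussian sphere of radius r = 20.7 cm (within the shell material, 15.7 cm < r < 29.4 cm).
Enclosed charge is the volume from a to r: Q_enc = (4π/3)ρ(r³ − a³) = -6.744×10^-6 C.
Applying ∮E·dA = Q_enc/ε₀ with Φ = E(4πr²):
E = |Q_enc|/(4πε₀r²) = (6.744e-6)/(4π·8.85×10^-12·(0.207)²) = 1.42×10^6 N/C.

E ≈ 1.42e6 V/m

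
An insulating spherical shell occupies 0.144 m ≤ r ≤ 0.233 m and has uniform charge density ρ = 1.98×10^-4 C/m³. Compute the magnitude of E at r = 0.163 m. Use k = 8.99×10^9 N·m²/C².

E ≈ 3.77×10^5 V/m

By spherical symmetry E is radial; choose a Gaussian sphere of radius r = 0.163 m (within the shell material, 0.144 m < r < 0.233 m).
Enclosed charge is the volume from a to r: Q_enc = (4π/3)ρ(r³ − a³) = 1.115×10^-6 C.
By Gauss's law, ∮E·dA = E·4πr² = Q_enc/ε₀.
E = k|Q_enc|/r² = (8.99×10^9)(1.115×10^-6)/(0.163)² = 3.77e5 N/C.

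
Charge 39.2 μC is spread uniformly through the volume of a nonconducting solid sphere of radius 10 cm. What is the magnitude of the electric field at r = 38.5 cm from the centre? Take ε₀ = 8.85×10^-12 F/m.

|E| = 2.38×10^6 V/m

Take a concentric spherical Gaussian surface of radius r = 38.5 cm (r > R, so the entire charge is enclosed).
Q_enc = 39.2 μC = 3.92×10^-5 C.
Applying ∮E·dA = Q_enc/ε₀ with Φ = E(4πr²):
E = |Q_enc|/(4πε₀r²) = (3.92×10^-5)/(4π·8.85×10^-12·(0.385)²) = 2.38×10^6 N/C.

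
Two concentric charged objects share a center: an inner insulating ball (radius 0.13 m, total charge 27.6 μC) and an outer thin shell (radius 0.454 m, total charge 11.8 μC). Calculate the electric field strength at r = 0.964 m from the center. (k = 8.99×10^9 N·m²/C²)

By spherical symmetry E is radial; choose a Gaussian sphere of radius r = 0.964 m (r > 0.454 m, enclosing both).
Q_enc = (27.6 μC) + (11.8 μC) = 3.94×10^-5 C.
Since E is radial and uniform over the Gaussian sphere, Φ = E·4πr² = Q_enc/ε₀.
E = k|Q_enc|/r² = (8.99×10^9)(3.94×10^-5)/(0.964)² = 3.81e5 N/C.

|E| = 3.81e5 V/m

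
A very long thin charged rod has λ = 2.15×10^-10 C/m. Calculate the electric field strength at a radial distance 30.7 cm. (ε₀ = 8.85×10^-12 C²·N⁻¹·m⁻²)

|E| = 12.6 V/m

Take a coaxial cylindrical Gaussian surface of radius r = 30.7 cm and length L.
Q_enc = λL, so λ_enc = 2.15e-10 C/m.
By Gauss's law (flux through the curved wall only), E·2πrL = λ_enc L/ε₀.
E = |λ_enc|/(2πε₀r) = (2.15e-10)/(2π·8.85×10^-12·0.307) = 12.6 N/C.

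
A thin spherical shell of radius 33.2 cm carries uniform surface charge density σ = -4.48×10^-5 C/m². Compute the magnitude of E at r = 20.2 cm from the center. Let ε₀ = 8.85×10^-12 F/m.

E = 0 (no enclosed charge)

Symmetry ⇒ E = E(r) r̂. Gaussian sphere of radius r = 20.2 cm (inside the shell, r < 33.2 cm).
No charge lies within this surface, so Q_enc = 0 and Gauss's law gives E·4πr² = 0 ⇒ E = 0.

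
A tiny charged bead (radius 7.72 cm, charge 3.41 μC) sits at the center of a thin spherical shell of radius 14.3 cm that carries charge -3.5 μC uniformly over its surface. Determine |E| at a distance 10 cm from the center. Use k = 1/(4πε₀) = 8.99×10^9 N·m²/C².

|E| = 3.07×10^6 V/m

Take a concentric spherical Gaussian surface of radius r = 10 cm (between the bodies, 7.72 cm < r < 14.3 cm).
The shell at 14.3 cm lies outside the Gaussian surface, so Q_enc = 3.41 μC = 3.41e-6 C.
Gauss's law: E·4πr² = Q_enc/ε₀.
E = k|Q_enc|/r² = (8.99×10^9)(3.41e-6)/(0.1)² = 3.07×10^6 N/C.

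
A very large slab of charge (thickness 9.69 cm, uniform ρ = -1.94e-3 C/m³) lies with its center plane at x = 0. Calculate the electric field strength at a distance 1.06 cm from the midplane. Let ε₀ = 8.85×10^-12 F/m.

|E| = 2.32×10^6 N/C

By symmetry E is perpendicular to the slab. A Gaussian pillbox from −1.06 cm to +1.06 cm (face area A) lies entirely within the slab.
Q_enc = ρ·(2x)·A and flux = 2EA, so 2EA = 2ρxA/ε₀ ⇒ E = |ρ|x/ε₀.
E = (1.94×10^-3)(0.0106)/(8.85×10^-12) = 2.32×10^6 N/C.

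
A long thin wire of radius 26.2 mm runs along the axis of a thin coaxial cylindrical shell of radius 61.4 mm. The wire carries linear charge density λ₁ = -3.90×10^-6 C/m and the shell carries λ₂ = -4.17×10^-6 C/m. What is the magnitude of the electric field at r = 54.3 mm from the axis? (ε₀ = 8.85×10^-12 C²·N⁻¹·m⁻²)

1.29×10^6 V/m

Coaxial Gaussian cylinder, radius r = 54.3 mm, length L (between the conductors, 26.2 mm < r < 61.4 mm).
Only the inner wire is enclosed; the outer shell contributes nothing inside itself. λ_enc = λ₁ = -3.90×10^-6 C/m.
Applying ∮E·dA = Q_enc/ε₀ with the end caps contributing no flux:
E = |λ_enc|/(2πε₀r) = (3.90×10^-6)/(2π·8.85×10^-12·0.0543) = 1.29×10^6 N/C.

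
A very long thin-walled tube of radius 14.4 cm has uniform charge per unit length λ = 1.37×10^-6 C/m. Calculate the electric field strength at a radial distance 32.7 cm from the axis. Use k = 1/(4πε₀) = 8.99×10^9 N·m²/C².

By cylindrical symmetry E is radial; use a coaxial Gaussian cylinder of radius 32.7 cm and length L (r > 14.4 cm).
The full line charge is enclosed: λ_enc = 1.37×10^-6 C/m.
Gauss's law: E·2πrL = λ_enc L/ε₀.
E = 2k|λ_enc|/r = 2(8.99×10^9)(1.37×10^-6)/(0.327) = 7.53×10^4 N/C.

E = 7.53×10^4 N/C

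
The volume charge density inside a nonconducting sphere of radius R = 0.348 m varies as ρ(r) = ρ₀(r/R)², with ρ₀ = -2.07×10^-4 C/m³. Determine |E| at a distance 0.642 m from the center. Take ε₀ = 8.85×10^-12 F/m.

By spherical symmetry E is radial; choose a Gaussian sphere of radius r = 0.642 m (r > R, all charge enclosed).
Q_enc = 4π ∫₀^R ρ₀(r'/R)^2 r'² dr' = 4πρ₀R³/5 = -2.193×10^-5 C.
Applying ∮E·dA = Q_enc/ε₀ with Φ = E(4πr²):
E = |Q_enc|/(4πε₀r²) = (2.193e-5)/(4π·8.85×10^-12·(0.642)²) = 4.78×10^5 N/C.

E ≈ 4.78e5 N/C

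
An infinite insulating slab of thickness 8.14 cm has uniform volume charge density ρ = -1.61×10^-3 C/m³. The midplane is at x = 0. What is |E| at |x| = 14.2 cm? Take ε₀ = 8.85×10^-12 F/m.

7.40×10^6 V/m

The point |x| = 14.2 cm lies outside the slab (half-thickness 0.0407 m). A symmetric pillbox spanning the full slab encloses Q_enc = ρ·d·A.
Flux = 2EA ⇒ E = |ρ|d/(2ε₀), independent of distance outside.
E = (1.61e-3)(0.0814)/(2·8.85×10^-12) = 7.40×10^6 N/C.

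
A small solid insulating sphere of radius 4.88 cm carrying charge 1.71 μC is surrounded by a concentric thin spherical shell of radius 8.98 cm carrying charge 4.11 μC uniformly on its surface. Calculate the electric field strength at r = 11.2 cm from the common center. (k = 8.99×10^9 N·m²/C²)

E = 4.17×10^6 N/C

By spherical symmetry E is radial; choose a Gaussian sphere of radius r = 11.2 cm (r > 8.98 cm, enclosing both).
Q_enc = (1.71 μC) + (4.11 μC) = 5.82e-6 C.
Gauss's law: E·4πr² = Q_enc/ε₀.
E = k|Q_enc|/r² = (8.99×10^9)(5.82×10^-6)/(0.112)² = 4.17×10^6 N/C.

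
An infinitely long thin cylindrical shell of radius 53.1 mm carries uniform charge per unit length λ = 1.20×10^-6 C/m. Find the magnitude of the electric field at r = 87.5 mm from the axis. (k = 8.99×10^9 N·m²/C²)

Coaxial Gaussian cylinder, radius r = 87.5 mm, length L (r > 53.1 mm).
The full line charge is enclosed: λ_enc = 1.20e-6 C/m.
By Gauss's law (flux through the curved wall only), E·2πrL = λ_enc L/ε₀.
E = 2k|λ_enc|/r = 2(8.99×10^9)(1.20×10^-6)/(0.0875) = 2.47×10^5 N/C.

E = 2.47×10^5 V/m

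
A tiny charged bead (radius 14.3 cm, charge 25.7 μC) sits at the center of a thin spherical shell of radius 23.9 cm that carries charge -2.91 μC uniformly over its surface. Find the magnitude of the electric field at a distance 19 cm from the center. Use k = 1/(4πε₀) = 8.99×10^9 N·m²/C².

Symmetry ⇒ E = E(r) r̂. Gaussian sphere of radius r = 19 cm (between the bodies, 14.3 cm < r < 23.9 cm).
The shell at 23.9 cm lies outside the Gaussian surface, so Q_enc = 25.7 μC = 2.57e-5 C.
Gauss's law: E·4πr² = Q_enc/ε₀.
E = k|Q_enc|/r² = (8.99×10^9)(2.57×10^-5)/(0.19)² = 6.40e6 N/C.

6.40e6 N/C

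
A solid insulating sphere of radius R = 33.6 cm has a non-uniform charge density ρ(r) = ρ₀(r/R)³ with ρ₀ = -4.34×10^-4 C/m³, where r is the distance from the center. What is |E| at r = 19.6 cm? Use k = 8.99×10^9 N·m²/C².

E ≈ 3.18e5 N/C

Symmetry ⇒ E = E(r) r̂. Gaussian sphere of radius r = 19.6 cm (r < R).
Q_enc = ∫₀^r ρ(r')·4πr'² dr' = (4πρ₀/R³) ∫₀^r r'^5 dr' = 4πρ₀ r^6/(6·R³) = -1.359×10^-6 C.
Applying ∮E·dA = Q_enc/ε₀ with Φ = E(4πr²):
E = k|Q_enc|/r² = (8.99×10^9)(1.359×10^-6)/(0.196)² = 3.18e5 N/C.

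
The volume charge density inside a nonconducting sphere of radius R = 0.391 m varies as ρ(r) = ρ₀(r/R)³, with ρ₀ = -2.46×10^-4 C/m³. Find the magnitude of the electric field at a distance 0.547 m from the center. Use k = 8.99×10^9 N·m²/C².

Use a concentric Gaussian sphere at r = 0.547 m (r > R, all charge enclosed).
Q_enc = 4π ∫₀^R ρ₀(r'/R)^3 r'² dr' = 4πρ₀R³/6 = -3.08e-5 C.
Gauss's law: E·4πr² = Q_enc/ε₀.
E = k|Q_enc|/r² = (8.99×10^9)(3.08×10^-5)/(0.547)² = 9.25×10^5 N/C.

|E| = 9.25×10^5 V/m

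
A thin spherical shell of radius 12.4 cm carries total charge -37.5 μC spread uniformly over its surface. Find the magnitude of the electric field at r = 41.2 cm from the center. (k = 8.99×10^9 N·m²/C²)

E ≈ 1.99e6 N/C

Use a concentric Gaussian sphere at r = 41.2 cm (r > 12.4 cm).
The entire shell is enclosed: Q_enc = -3.75e-5 C.
Applying ∮E·dA = Q_enc/ε₀ with Φ = E(4πr²):
E = k|Q_enc|/r² = (8.99×10^9)(3.75×10^-5)/(0.412)² = 1.99e6 N/C.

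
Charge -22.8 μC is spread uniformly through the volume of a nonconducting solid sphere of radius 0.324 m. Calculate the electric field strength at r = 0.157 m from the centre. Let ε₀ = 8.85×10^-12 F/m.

9.46×10^5 V/m

By spherical symmetry E is radial; choose a Gaussian sphere of radius r = 0.157 m (r < R).
For a uniform sphere the enclosed fraction is (r/R)³, so Q_enc = (-22.8 μC)(0.157/0.324)³ = -2.594×10^-6 C.
Applying ∮E·dA = Q_enc/ε₀ with Φ = E(4πr²):
E = |Q_enc|/(4πε₀r²) = (2.594×10^-6)/(4π·8.85×10^-12·(0.157)²) = 9.46×10^5 N/C.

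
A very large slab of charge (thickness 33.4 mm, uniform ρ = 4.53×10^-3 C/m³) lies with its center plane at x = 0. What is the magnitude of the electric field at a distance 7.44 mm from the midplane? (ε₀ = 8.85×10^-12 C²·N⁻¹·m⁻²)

E = 3.81×10^6 V/m

By symmetry E is perpendicular to the slab. A Gaussian pillbox from −7.44 mm to +7.44 mm (face area A) lies entirely within the slab.
Q_enc = ρ·(2x)·A and flux = 2EA, so 2EA = 2ρxA/ε₀ ⇒ E = |ρ|x/ε₀.
E = (4.53×10^-3)(0.00744)/(8.85×10^-12) = 3.81×10^6 N/C.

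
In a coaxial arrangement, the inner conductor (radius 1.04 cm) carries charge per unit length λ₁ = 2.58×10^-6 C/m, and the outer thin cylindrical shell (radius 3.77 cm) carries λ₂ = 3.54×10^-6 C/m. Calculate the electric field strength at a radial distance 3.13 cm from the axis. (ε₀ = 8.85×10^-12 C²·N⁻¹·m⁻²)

|E| = 1.48e6 N/C

Coaxial Gaussian cylinder, radius r = 3.13 cm, length L (between the conductors, 1.04 cm < r < 3.77 cm).
The shell at 3.77 cm lies outside the Gaussian surface, so λ_enc = λ₁ = 2.58e-6 C/m.
By Gauss's law (flux through the curved wall only), E·2πrL = λ_enc L/ε₀.
E = |λ_enc|/(2πε₀r) = (2.58×10^-6)/(2π·8.85×10^-12·0.0313) = 1.48e6 N/C.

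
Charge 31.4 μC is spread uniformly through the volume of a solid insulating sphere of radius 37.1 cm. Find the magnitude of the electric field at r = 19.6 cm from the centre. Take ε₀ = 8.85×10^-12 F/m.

By spherical symmetry E is radial; choose a Gaussian sphere of radius r = 19.6 cm (r < R).
For a uniform sphere the enclosed fraction is (r/R)³, so Q_enc = (31.4 μC)(0.196/0.371)³ = 4.63×10^-6 C.
Gauss's law: E·4πr² = Q_enc/ε₀.
E = |Q_enc|/(4πε₀r²) = (4.63×10^-6)/(4π·8.85×10^-12·(0.196)²) = 1.08e6 N/C.

E = 1.08e6 N/C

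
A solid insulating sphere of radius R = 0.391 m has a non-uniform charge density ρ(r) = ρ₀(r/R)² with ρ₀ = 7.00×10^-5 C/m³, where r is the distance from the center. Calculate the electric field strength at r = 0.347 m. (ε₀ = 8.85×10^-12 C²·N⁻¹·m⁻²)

Use a concentric Gaussian sphere at r = 0.347 m (r < R).
Integrate the density: Q_enc = 4π ∫₀^r ρ₀(r'/R)^2 r'² dr' = 4πρ₀ r^5/(5·R²) = 5.789×10^-6 C.
Applying ∮E·dA = Q_enc/ε₀ with Φ = E(4πr²):
E = |Q_enc|/(4πε₀r²) = (5.789×10^-6)/(4π·8.85×10^-12·(0.347)²) = 4.32×10^5 N/C.

4.32×10^5 N/C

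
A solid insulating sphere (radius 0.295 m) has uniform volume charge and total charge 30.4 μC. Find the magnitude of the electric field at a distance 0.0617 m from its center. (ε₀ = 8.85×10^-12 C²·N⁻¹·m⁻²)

|E| = 6.57×10^5 V/m

By spherical symmetry E is radial; choose a Gaussian sphere of radius r = 0.0617 m (r < R).
Only the charge within r is enclosed: Q_enc = Q·(r/R)³ = (30.4 μC)·(0.0617 m/0.295 m)³ = 2.781×10^-7 C.
Applying ∮E·dA = Q_enc/ε₀ with Φ = E(4πr²):
E = |Q_enc|/(4πε₀r²) = (2.781×10^-7)/(4π·8.85×10^-12·(0.0617)²) = 6.57×10^5 N/C.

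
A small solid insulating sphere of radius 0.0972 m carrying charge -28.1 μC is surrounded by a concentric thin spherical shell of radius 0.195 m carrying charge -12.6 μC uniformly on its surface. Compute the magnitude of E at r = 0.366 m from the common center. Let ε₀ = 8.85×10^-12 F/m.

Symmetry ⇒ E = E(r) r̂. Gaussian sphere of radius r = 0.366 m (r > 0.195 m, enclosing both).
Q_enc = (-28.1 μC) + (-12.6 μC) = -4.07e-5 C.
By Gauss's law, ∮E·dA = E·4πr² = Q_enc/ε₀.
E = |Q_enc|/(4πε₀r²) = (4.07×10^-5)/(4π·8.85×10^-12·(0.366)²) = 2.73×10^6 N/C.

E = 2.73e6 N/C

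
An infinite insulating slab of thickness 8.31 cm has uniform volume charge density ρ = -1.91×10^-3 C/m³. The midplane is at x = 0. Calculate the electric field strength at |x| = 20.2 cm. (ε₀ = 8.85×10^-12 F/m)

The point |x| = 20.2 cm lies outside the slab (half-thickness 0.04155 m). A symmetric pillbox spanning the full slab encloses Q_enc = ρ·d·A.
Flux = 2EA ⇒ E = |ρ|d/(2ε₀), independent of distance outside.
E = (1.91×10^-3)(0.0831)/(2·8.85×10^-12) = 8.97×10^6 N/C.

|E| = 8.97×10^6 V/m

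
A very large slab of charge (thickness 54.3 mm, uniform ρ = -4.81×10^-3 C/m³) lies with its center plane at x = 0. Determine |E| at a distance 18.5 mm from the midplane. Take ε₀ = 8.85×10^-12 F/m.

By symmetry E is perpendicular to the slab. A Gaussian pillbox from −18.5 mm to +18.5 mm (face area A) lies entirely within the slab.
Q_enc = ρ·(2x)·A and flux = 2EA, so 2EA = 2ρxA/ε₀ ⇒ E = |ρ|x/ε₀.
E = (4.81×10^-3)(0.0185)/(8.85×10^-12) = 1.01e7 N/C.

1.01×10^7 V/m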